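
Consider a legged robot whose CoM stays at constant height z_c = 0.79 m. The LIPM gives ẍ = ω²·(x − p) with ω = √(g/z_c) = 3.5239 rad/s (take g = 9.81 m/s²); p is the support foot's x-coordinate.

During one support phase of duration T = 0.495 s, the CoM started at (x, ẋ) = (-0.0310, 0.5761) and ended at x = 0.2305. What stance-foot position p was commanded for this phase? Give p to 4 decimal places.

ωT = 3.5239·0.495 = 1.744330; cosh(ωT) = 2.948416, sinh(ωT) = 2.773654
x(T) = p + (x₀−p)·cosh(ωT) + (ẋ₀/ω)·sinh(ωT) ⇒ p·(1 − cosh) = x(T) − x₀·cosh − (ẋ₀/ω)·sinh
numerator   = 0.2305 − (-0.0310)·2.948416 − (0.5761/3.5239)·2.773654 = -0.131546
denominator = 1 − 2.948416 = -1.948416
p = -0.131546 / -1.948416 = 0.0675

p = 0.0675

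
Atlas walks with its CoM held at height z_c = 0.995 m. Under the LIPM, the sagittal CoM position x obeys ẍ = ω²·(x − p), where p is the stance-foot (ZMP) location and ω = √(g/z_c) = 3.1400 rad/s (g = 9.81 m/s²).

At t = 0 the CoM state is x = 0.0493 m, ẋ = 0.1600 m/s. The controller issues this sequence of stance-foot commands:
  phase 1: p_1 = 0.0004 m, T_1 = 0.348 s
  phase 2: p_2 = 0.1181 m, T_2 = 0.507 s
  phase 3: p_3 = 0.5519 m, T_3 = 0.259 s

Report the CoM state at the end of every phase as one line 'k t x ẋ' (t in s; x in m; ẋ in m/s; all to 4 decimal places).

1 0.3480 0.1490 0.4686
2 0.8550 0.5485 1.4272
3 1.1140 0.9591 1.9162

phase 1: p=0.0004, T=0.348, ωT=1.092720, cosh=1.658839, sinh=1.323536; start (x,ẋ)=(0.049300, 0.160000) → end (x,ẋ)=(0.148959, 0.468638)
phase 2: p=0.1181, T=0.507, ωT=1.591980, cosh=2.558495, sinh=2.354973; start (x,ẋ)=(0.148959, 0.468638) → end (x,ẋ)=(0.548526, 1.427195)
phase 3: p=0.5519, T=0.259, ωT=0.813260, cosh=1.349329, sinh=0.905919; start (x,ẋ)=(0.548526, 1.427195) → end (x,ẋ)=(0.959106, 1.916158)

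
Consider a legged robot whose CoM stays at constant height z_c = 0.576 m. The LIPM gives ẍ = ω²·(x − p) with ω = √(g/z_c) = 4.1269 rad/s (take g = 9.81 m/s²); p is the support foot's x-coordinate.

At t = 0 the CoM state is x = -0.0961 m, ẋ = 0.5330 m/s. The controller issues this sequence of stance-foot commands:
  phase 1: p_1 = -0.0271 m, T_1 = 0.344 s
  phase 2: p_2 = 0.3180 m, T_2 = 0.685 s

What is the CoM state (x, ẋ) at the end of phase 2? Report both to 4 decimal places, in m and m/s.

x = -0.5073, ẋ = -3.3099

phase 1: p=-0.0271, T=0.344, ωT=1.419654, cosh=2.188743, sinh=1.946945; start (x,ẋ)=(-0.096100, 0.533000) → end (x,ẋ)=(0.073330, 0.612195)
phase 2: p=0.3180, T=0.685, ωT=2.826927, cosh=8.476327, sinh=8.417132; start (x,ẋ)=(0.073330, 0.612195) → end (x,ẋ)=(-0.507284, -3.309857)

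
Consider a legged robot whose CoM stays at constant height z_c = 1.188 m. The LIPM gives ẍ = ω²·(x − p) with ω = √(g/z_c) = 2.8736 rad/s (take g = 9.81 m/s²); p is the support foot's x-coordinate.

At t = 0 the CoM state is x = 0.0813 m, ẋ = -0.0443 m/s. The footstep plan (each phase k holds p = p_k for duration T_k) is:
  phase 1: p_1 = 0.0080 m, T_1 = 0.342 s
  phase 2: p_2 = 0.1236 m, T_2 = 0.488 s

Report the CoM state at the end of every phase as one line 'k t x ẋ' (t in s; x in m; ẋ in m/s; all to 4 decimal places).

1 0.3420 0.1019 0.1745
2 0.8300 0.1928 0.2572

phase 1: p=0.0080, T=0.342, ωT=0.982771, cosh=1.523061, sinh=1.148789; start (x,ẋ)=(0.081300, -0.044300) → end (x,ẋ)=(0.101930, 0.174503)
phase 2: p=0.1236, T=0.488, ωT=1.402317, cosh=2.155316, sinh=1.909290; start (x,ẋ)=(0.101930, 0.174503) → end (x,ẋ)=(0.192840, 0.257219)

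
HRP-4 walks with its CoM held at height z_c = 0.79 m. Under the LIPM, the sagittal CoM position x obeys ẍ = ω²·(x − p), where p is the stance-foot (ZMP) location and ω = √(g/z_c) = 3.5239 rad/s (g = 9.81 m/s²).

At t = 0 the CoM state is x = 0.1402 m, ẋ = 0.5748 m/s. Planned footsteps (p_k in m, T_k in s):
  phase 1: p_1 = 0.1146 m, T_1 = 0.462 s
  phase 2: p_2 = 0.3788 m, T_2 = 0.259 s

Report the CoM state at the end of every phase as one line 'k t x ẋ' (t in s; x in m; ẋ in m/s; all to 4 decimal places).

1 0.4620 0.5817 1.7413
2 0.7210 1.1886 3.2655

phase 1: p=0.1146, T=0.462, ωT=1.628042, cosh=2.645102, sinh=2.448788; start (x,ẋ)=(0.140200, 0.574800) → end (x,ẋ)=(0.581748, 1.741314)
phase 2: p=0.3788, T=0.259, ωT=0.912690, cosh=1.446229, sinh=1.044786; start (x,ẋ)=(0.581748, 1.741314) → end (x,ẋ)=(1.188584, 3.265537)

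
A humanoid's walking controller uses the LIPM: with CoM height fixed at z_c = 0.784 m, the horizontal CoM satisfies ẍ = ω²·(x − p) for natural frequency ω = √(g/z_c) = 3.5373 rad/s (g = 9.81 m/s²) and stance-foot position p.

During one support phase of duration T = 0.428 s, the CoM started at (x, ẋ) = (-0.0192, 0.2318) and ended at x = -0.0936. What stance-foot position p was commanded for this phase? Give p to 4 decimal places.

p = 0.1371

ωT = 3.5373·0.428 = 1.513964; cosh(ωT) = 2.382374, sinh(ωT) = 2.162338
x(T) = p + (x₀−p)·cosh(ωT) + (ẋ₀/ω)·sinh(ωT) ⇒ p·(1 − cosh) = x(T) − x₀·cosh − (ẋ₀/ω)·sinh
numerator   = -0.0936 − (-0.0192)·2.382374 − (0.2318/3.5373)·2.162338 = -0.189557
denominator = 1 − 2.382374 = -1.382374
p = -0.189557 / -1.382374 = 0.1371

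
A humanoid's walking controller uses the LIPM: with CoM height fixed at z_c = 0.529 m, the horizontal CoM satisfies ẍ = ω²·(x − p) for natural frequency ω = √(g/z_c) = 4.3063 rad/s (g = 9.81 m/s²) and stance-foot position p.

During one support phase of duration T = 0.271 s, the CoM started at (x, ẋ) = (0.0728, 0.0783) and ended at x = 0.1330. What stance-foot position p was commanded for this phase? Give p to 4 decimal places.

p = 0.0284

ωT = 4.3063·0.271 = 1.167007; cosh(ωT) = 1.761831, sinh(ωT) = 1.450534
x(T) = p + (x₀−p)·cosh(ωT) + (ẋ₀/ω)·sinh(ωT) ⇒ p·(1 − cosh) = x(T) − x₀·cosh − (ẋ₀/ω)·sinh
numerator   = 0.1330 − (0.0728)·1.761831 − (0.0783/4.3063)·1.450534 = -0.021636
denominator = 1 − 1.761831 = -0.761831
p = -0.021636 / -0.761831 = 0.0284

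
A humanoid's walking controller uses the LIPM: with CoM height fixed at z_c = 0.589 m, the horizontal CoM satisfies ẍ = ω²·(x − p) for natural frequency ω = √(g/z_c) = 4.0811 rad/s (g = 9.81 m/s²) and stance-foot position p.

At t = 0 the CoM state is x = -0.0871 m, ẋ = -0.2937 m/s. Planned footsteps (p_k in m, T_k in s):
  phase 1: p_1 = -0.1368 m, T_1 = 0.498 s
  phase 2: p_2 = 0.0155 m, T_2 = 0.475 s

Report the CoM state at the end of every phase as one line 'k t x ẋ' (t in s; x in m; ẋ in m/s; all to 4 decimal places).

1 0.4980 -0.2138 -0.3793
2 0.9730 -1.1138 -4.5289

phase 1: p=-0.1368, T=0.498, ωT=2.032388, cosh=3.881656, sinh=3.750633; start (x,ẋ)=(-0.087100, -0.293700) → end (x,ẋ)=(-0.213799, -0.379299)
phase 2: p=0.0155, T=0.475, ωT=1.938522, cosh=3.546197, sinh=3.402280; start (x,ẋ)=(-0.213799, -0.379299) → end (x,ẋ)=(-1.113850, -4.528901)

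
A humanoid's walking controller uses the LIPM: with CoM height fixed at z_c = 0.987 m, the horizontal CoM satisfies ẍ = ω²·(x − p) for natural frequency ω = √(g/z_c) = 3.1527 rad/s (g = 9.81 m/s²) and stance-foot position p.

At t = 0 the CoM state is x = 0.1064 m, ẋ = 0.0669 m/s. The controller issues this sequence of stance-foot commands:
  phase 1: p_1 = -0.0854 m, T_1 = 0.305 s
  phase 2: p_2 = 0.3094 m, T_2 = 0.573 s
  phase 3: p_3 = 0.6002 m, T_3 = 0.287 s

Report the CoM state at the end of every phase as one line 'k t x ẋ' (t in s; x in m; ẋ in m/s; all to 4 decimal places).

phase 1: p=-0.0854, T=0.305, ωT=0.961573, cosh=1.499050, sinh=1.116759; start (x,ẋ)=(0.106400, 0.066900) → end (x,ẋ)=(0.225815, 0.775577)
phase 2: p=0.3094, T=0.573, ωT=1.806497, cosh=3.126654, sinh=2.962426; start (x,ẋ)=(0.225815, 0.775577) → end (x,ẋ)=(0.776829, 1.644311)
phase 3: p=0.6002, T=0.287, ωT=0.904825, cosh=1.438056, sinh=1.033443; start (x,ẋ)=(0.776829, 1.644311) → end (x,ẋ)=(1.393201, 2.940091)

1 0.3050 0.2258 0.7756
2 0.8780 0.7768 1.6443
3 1.1650 1.3932 2.9401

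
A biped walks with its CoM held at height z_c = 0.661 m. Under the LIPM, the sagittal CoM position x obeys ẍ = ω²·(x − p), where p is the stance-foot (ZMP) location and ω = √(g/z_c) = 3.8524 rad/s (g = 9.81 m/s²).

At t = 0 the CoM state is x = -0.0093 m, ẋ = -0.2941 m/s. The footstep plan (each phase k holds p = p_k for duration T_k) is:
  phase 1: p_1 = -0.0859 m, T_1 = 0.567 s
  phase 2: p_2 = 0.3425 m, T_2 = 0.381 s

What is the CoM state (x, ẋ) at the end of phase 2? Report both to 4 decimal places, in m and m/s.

phase 1: p=-0.0859, T=0.567, ωT=2.184311, cosh=4.498539, sinh=4.385984; start (x,ẋ)=(-0.009300, -0.294100) → end (x,ẋ)=(-0.076147, -0.028744)
phase 2: p=0.3425, T=0.381, ωT=1.467764, cosh=2.284981, sinh=2.054541; start (x,ẋ)=(-0.076147, -0.028744) → end (x,ẋ)=(-0.629429, -3.379232)

x = -0.6294, ẋ = -3.3792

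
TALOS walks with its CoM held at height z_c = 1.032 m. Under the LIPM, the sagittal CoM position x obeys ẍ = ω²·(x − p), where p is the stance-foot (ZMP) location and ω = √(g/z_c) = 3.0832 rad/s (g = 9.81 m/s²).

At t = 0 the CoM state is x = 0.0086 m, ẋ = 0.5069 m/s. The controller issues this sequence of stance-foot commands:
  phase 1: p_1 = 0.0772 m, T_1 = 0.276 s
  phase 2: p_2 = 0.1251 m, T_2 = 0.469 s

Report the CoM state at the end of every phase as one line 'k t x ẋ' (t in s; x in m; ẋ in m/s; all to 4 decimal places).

1 0.2760 0.1396 0.4993
2 0.7450 0.4824 1.2087

phase 1: p=0.0772, T=0.276, ωT=0.850963, cosh=1.384452, sinh=0.957449; start (x,ẋ)=(0.008600, 0.506900) → end (x,ẋ)=(0.139638, 0.499271)
phase 2: p=0.1251, T=0.469, ωT=1.446021, cosh=2.240845, sinh=2.005339; start (x,ẋ)=(0.139638, 0.499271) → end (x,ẋ)=(0.482408, 1.208676)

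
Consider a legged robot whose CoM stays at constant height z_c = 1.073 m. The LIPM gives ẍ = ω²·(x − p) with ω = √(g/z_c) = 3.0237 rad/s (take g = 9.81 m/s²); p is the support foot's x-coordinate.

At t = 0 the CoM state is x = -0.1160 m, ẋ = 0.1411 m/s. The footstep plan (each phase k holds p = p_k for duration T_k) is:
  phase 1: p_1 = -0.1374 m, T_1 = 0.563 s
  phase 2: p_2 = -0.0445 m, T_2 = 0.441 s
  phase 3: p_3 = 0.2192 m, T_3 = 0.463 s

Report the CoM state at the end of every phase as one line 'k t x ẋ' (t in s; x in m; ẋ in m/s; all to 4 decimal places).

phase 1: p=-0.1374, T=0.563, ωT=1.702343, cosh=2.834522, sinh=2.652266; start (x,ẋ)=(-0.116000, 0.141100) → end (x,ẋ)=(0.047026, 0.571572)
phase 2: p=-0.0445, T=0.441, ωT=1.333452, cosh=2.028841, sinh=1.765276; start (x,ẋ)=(0.047026, 0.571572) → end (x,ẋ)=(0.474883, 1.648163)
phase 3: p=0.2192, T=0.463, ωT=1.399973, cosh=2.150847, sinh=1.904244; start (x,ẋ)=(0.474883, 1.648163) → end (x,ẋ)=(1.807102, 5.017132)

1 0.5630 0.0470 0.5716
2 1.0040 0.4749 1.6482
3 1.4670 1.8071 5.0171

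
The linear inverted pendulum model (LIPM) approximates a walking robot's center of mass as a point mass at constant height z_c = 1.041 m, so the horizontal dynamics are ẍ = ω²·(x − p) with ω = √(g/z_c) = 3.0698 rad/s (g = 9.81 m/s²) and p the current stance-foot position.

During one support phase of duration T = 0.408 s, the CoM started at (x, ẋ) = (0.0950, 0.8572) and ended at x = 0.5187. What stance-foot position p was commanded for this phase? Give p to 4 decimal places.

ωT = 3.0698·0.408 = 1.252478; cosh(ωT) = 1.892400, sinh(ωT) = 1.606604
x(T) = p + (x₀−p)·cosh(ωT) + (ẋ₀/ω)·sinh(ωT) ⇒ p·(1 − cosh) = x(T) − x₀·cosh − (ẋ₀/ω)·sinh
numerator   = 0.5187 − (0.0950)·1.892400 − (0.8572/3.0698)·1.606604 = -0.109700
denominator = 1 − 1.892400 = -0.892400
p = -0.109700 / -0.892400 = 0.1229

p = 0.1229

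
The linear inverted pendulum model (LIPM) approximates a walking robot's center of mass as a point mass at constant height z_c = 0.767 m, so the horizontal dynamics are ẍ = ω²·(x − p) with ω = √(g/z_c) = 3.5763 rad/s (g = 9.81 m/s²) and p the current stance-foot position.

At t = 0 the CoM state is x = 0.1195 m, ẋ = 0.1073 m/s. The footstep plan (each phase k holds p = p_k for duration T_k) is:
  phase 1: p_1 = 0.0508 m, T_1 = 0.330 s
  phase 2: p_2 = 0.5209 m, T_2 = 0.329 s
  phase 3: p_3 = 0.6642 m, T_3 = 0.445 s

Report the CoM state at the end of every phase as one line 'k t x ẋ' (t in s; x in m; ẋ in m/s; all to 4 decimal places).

phase 1: p=0.0508, T=0.330, ωT=1.180179, cosh=1.781090, sinh=1.473867; start (x,ẋ)=(0.119500, 0.107300) → end (x,ẋ)=(0.217381, 0.553228)
phase 2: p=0.5209, T=0.329, ωT=1.176603, cosh=1.775831, sinh=1.467506; start (x,ẋ)=(0.217381, 0.553228) → end (x,ẋ)=(0.208915, -0.610500)
phase 3: p=0.6642, T=0.445, ωT=1.591453, cosh=2.557256, sinh=2.353626; start (x,ẋ)=(0.208915, -0.610500) → end (x,ẋ)=(-0.901861, -5.393462)

1 0.3300 0.2174 0.5532
2 0.6590 0.2089 -0.6105
3 1.1040 -0.9019 -5.3935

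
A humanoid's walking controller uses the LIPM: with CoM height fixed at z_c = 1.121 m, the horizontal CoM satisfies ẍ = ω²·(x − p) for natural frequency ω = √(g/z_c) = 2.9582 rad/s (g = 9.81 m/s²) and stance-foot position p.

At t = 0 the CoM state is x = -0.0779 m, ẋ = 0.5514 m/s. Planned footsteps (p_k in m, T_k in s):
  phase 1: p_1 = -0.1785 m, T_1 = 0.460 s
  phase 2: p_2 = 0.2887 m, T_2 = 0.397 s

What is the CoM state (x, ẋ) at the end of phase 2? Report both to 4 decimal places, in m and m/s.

x = 1.2679, ẋ = 3.3438

phase 1: p=-0.1785, T=0.460, ωT=1.360772, cosh=2.077833, sinh=1.821370; start (x,ẋ)=(-0.077900, 0.551400) → end (x,ẋ)=(0.370028, 1.687747)
phase 2: p=0.2887, T=0.397, ωT=1.174405, cosh=1.772610, sinh=1.463608; start (x,ẋ)=(0.370028, 1.687747) → end (x,ẋ)=(1.267898, 3.343840)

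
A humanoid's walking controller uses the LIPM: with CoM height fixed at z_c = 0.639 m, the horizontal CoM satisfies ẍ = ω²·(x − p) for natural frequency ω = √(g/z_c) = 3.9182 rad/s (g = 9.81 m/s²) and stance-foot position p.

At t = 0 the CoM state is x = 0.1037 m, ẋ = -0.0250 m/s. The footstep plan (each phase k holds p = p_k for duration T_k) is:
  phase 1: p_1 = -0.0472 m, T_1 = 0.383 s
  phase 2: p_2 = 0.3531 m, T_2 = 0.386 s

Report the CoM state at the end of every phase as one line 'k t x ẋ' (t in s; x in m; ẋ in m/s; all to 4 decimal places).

phase 1: p=-0.0472, T=0.383, ωT=1.500671, cosh=2.353838, sinh=2.130857; start (x,ẋ)=(0.103700, -0.025000) → end (x,ẋ)=(0.294398, 1.201037)
phase 2: p=0.3531, T=0.386, ωT=1.512425, cosh=2.379049, sinh=2.158674; start (x,ẋ)=(0.294398, 1.201037) → end (x,ẋ)=(0.875139, 2.360820)

1 0.3830 0.2944 1.2010
2 0.7690 0.8751 2.3608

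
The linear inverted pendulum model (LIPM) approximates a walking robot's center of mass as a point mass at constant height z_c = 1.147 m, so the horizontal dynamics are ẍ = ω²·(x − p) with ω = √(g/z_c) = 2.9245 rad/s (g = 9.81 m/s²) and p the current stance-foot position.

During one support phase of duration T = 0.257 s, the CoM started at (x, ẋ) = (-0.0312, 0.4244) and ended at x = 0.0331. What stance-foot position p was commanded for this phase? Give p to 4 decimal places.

ωT = 2.9245·0.257 = 0.751597; cosh(ωT) = 1.295998, sinh(ωT) = 0.824385
x(T) = p + (x₀−p)·cosh(ωT) + (ẋ₀/ω)·sinh(ωT) ⇒ p·(1 − cosh) = x(T) − x₀·cosh − (ẋ₀/ω)·sinh
numerator   = 0.0331 − (-0.0312)·1.295998 − (0.4244/2.9245)·0.824385 = -0.046099
denominator = 1 − 1.295998 = -0.295998
p = -0.046099 / -0.295998 = 0.1557

p = 0.1557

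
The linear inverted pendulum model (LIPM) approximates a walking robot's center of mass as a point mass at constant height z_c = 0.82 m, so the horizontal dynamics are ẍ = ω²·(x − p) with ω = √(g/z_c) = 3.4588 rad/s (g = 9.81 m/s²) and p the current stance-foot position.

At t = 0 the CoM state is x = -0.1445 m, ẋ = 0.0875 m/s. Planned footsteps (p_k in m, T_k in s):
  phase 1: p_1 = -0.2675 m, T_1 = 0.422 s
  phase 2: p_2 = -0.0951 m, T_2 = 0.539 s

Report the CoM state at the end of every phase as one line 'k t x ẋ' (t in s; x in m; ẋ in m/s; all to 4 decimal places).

phase 1: p=-0.2675, T=0.422, ωT=1.459614, cosh=2.268311, sinh=2.035985; start (x,ẋ)=(-0.144500, 0.087500) → end (x,ẋ)=(0.063008, 1.064651)
phase 2: p=-0.0951, T=0.539, ωT=1.864293, cosh=3.303190, sinh=3.148184; start (x,ẋ)=(0.063008, 1.064651) → end (x,ẋ)=(1.396202, 5.238376)

1 0.4220 0.0630 1.0647
2 0.9610 1.3962 5.2384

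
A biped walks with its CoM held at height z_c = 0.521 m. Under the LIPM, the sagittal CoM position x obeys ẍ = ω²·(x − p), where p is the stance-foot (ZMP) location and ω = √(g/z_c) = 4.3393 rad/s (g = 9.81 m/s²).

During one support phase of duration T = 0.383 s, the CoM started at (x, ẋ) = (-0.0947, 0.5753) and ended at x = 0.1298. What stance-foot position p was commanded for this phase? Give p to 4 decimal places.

p = -0.0298

ωT = 4.3393·0.383 = 1.661952; cosh(ωT) = 2.729677, sinh(ωT) = 2.539909
x(T) = p + (x₀−p)·cosh(ωT) + (ẋ₀/ω)·sinh(ωT) ⇒ p·(1 − cosh) = x(T) − x₀·cosh − (ẋ₀/ω)·sinh
numerator   = 0.1298 − (-0.0947)·2.729677 − (0.5753/4.3393)·2.539909 = 0.051562
denominator = 1 − 2.729677 = -1.729677
p = 0.051562 / -1.729677 = -0.0298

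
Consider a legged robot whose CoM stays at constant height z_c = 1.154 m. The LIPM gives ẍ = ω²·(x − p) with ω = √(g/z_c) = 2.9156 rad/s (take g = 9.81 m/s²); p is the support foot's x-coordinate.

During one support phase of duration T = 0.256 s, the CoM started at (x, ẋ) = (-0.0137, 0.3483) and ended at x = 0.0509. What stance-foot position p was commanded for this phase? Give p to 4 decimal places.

p = 0.0997

ωT = 2.9156·0.256 = 0.746394; cosh(ωT) = 1.291726, sinh(ωT) = 0.817653
x(T) = p + (x₀−p)·cosh(ωT) + (ẋ₀/ω)·sinh(ωT) ⇒ p·(1 − cosh) = x(T) − x₀·cosh − (ẋ₀/ω)·sinh
numerator   = 0.0509 − (-0.0137)·1.291726 − (0.3483/2.9156)·0.817653 = -0.029081
denominator = 1 − 1.291726 = -0.291726
p = -0.029081 / -0.291726 = 0.0997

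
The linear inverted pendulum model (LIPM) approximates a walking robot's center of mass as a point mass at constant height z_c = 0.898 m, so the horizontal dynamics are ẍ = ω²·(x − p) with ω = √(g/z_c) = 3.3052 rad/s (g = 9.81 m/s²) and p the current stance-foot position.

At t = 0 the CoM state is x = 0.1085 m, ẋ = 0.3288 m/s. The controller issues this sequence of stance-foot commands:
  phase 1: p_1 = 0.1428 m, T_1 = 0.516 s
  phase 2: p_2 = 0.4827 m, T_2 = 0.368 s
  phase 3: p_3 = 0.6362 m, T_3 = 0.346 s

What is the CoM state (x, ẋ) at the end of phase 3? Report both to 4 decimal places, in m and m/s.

x = 0.4535, ẋ = -0.3284

phase 1: p=0.1428, T=0.516, ωT=1.705483, cosh=2.842865, sinh=2.661180; start (x,ẋ)=(0.108500, 0.328800) → end (x,ẋ)=(0.310023, 0.633040)
phase 2: p=0.4827, T=0.368, ωT=1.216314, cosh=1.835522, sinh=1.539202; start (x,ẋ)=(0.310023, 0.633040) → end (x,ẋ)=(0.460548, 0.283487)
phase 3: p=0.6362, T=0.346, ωT=1.143599, cosh=1.728356, sinh=1.409686; start (x,ẋ)=(0.460548, 0.283487) → end (x,ẋ)=(0.453520, -0.328446)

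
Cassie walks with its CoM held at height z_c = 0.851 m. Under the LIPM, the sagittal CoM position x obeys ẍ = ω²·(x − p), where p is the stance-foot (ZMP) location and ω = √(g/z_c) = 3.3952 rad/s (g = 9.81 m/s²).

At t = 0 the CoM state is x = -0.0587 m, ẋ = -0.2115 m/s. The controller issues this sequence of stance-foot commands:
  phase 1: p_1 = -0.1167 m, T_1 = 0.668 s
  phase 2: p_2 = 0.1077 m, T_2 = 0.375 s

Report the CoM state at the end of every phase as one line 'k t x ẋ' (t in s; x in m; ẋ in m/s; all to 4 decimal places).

1 0.6680 -0.1312 -0.0916
2 1.0430 -0.3969 -1.5116

phase 1: p=-0.1167, T=0.668, ωT=2.267994, cosh=4.881760, sinh=4.778240; start (x,ẋ)=(-0.058700, -0.211500) → end (x,ẋ)=(-0.131213, -0.091554)
phase 2: p=0.1077, T=0.375, ωT=1.273200, cosh=1.926100, sinh=1.646166; start (x,ẋ)=(-0.131213, -0.091554) → end (x,ẋ)=(-0.396860, -1.511639)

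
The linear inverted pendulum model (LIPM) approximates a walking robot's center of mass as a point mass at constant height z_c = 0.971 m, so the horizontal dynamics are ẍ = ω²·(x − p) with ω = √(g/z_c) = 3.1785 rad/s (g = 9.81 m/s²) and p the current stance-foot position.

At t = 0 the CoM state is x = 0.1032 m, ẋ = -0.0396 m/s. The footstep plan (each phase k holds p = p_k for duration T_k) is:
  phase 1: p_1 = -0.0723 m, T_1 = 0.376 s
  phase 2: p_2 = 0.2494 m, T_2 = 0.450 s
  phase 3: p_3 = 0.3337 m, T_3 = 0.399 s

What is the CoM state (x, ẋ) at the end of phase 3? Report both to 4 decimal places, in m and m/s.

phase 1: p=-0.0723, T=0.376, ωT=1.195116, cosh=1.803305, sinh=1.500636; start (x,ẋ)=(0.103200, -0.039600) → end (x,ẋ)=(0.225484, 0.765684)
phase 2: p=0.2494, T=0.450, ωT=1.430325, cosh=2.209644, sinh=1.970413; start (x,ẋ)=(0.225484, 0.765684) → end (x,ẋ)=(0.671216, 1.542105)
phase 3: p=0.3337, T=0.399, ωT=1.268222, cosh=1.917928, sinh=1.636597; start (x,ẋ)=(0.671216, 1.542105) → end (x,ẋ)=(1.775056, 4.713381)

x = 1.7751, ẋ = 4.7134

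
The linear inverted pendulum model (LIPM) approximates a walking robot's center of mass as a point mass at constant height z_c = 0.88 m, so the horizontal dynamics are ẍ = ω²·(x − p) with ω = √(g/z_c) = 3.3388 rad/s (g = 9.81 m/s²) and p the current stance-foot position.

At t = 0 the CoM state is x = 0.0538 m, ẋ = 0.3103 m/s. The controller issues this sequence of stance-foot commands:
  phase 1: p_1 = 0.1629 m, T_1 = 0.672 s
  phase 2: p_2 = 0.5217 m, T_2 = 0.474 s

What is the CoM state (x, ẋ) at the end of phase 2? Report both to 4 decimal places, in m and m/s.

x = -0.7614, ẋ = -4.0234

phase 1: p=0.1629, T=0.672, ωT=2.243674, cosh=4.766985, sinh=4.660917; start (x,ẋ)=(0.053800, 0.310300) → end (x,ẋ)=(0.075996, -0.218604)
phase 2: p=0.5217, T=0.474, ωT=1.582591, cosh=2.536497, sinh=2.331055; start (x,ẋ)=(0.075996, -0.218604) → end (x,ẋ)=(-0.761450, -4.023369)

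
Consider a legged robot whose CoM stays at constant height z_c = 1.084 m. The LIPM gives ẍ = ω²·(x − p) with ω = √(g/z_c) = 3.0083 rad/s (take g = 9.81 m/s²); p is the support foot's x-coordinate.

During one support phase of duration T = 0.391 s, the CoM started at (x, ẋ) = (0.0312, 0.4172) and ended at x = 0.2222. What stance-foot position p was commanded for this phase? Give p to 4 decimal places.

p = 0.0472

ωT = 3.0083·0.391 = 1.176245; cosh(ωT) = 1.775306, sinh(ωT) = 1.466872
x(T) = p + (x₀−p)·cosh(ωT) + (ẋ₀/ω)·sinh(ωT) ⇒ p·(1 − cosh) = x(T) − x₀·cosh − (ẋ₀/ω)·sinh
numerator   = 0.2222 − (0.0312)·1.775306 − (0.4172/3.0083)·1.466872 = -0.036620
denominator = 1 − 1.775306 = -0.775306
p = -0.036620 / -0.775306 = 0.0472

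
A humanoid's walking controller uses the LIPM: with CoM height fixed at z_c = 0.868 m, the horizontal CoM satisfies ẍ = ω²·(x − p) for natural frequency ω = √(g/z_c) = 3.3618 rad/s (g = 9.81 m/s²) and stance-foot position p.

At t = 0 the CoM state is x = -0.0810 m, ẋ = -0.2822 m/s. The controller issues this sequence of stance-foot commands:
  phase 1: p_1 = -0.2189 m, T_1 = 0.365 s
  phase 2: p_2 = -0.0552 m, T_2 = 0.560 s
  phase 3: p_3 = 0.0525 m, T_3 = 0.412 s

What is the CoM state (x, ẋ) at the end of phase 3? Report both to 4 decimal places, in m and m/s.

x = 0.0892, ẋ = 0.2266

phase 1: p=-0.2189, T=0.365, ωT=1.227057, cosh=1.852165, sinh=1.559011; start (x,ẋ)=(-0.081000, -0.282200) → end (x,ẋ)=(-0.094355, 0.200064)
phase 2: p=-0.0552, T=0.560, ωT=1.882608, cosh=3.361406, sinh=3.209213; start (x,ẋ)=(-0.094355, 0.200064) → end (x,ẋ)=(0.004169, 0.250068)
phase 3: p=0.0525, T=0.412, ωT=1.385062, cosh=2.122690, sinh=1.872382; start (x,ẋ)=(0.004169, 0.250068) → end (x,ẋ)=(0.089185, 0.226593)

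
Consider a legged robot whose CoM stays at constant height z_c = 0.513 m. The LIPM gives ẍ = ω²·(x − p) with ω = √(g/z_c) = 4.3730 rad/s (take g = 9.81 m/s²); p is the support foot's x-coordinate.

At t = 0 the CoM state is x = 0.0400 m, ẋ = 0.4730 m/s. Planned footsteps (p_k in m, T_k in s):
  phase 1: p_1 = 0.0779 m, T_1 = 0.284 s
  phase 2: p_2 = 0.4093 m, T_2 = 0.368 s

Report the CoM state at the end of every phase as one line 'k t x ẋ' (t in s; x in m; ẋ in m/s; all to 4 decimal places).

phase 1: p=0.0779, T=0.284, ωT=1.241932, cosh=1.875561, sinh=1.586735; start (x,ẋ)=(0.040000, 0.473000) → end (x,ẋ)=(0.178443, 0.624160)
phase 2: p=0.4093, T=0.368, ωT=1.609264, cosh=2.599583, sinh=2.399548; start (x,ẋ)=(0.178443, 0.624160) → end (x,ẋ)=(0.151658, -0.799874)

1 0.2840 0.1784 0.6242
2 0.6520 0.1517 -0.7999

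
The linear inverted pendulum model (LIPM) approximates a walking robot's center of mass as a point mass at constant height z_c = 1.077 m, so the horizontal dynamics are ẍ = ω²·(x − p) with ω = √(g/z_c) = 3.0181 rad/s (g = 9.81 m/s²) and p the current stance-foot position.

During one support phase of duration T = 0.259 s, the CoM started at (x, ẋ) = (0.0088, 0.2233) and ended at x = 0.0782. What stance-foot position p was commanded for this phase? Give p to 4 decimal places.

ωT = 3.0181·0.259 = 0.781688; cosh(ωT) = 1.321395, sinh(ωT) = 0.863762
x(T) = p + (x₀−p)·cosh(ωT) + (ẋ₀/ω)·sinh(ωT) ⇒ p·(1 − cosh) = x(T) − x₀·cosh − (ẋ₀/ω)·sinh
numerator   = 0.0782 − (0.0088)·1.321395 − (0.2233/3.0181)·0.863762 = 0.002665
denominator = 1 − 1.321395 = -0.321395
p = 0.002665 / -0.321395 = -0.0083

p = -0.0083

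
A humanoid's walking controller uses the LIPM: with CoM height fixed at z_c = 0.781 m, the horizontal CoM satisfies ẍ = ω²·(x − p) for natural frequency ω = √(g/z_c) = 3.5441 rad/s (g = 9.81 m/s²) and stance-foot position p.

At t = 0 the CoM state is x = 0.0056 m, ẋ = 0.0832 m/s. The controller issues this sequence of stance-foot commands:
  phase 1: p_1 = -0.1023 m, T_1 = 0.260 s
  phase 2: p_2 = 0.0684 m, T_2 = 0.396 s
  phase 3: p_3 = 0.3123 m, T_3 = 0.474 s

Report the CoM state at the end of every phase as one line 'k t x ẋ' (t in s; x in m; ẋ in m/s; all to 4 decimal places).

phase 1: p=-0.1023, T=0.260, ωT=0.921466, cosh=1.455453, sinh=1.057518; start (x,ẋ)=(0.005600, 0.083200) → end (x,ẋ)=(0.079569, 0.525498)
phase 2: p=0.0684, T=0.396, ωT=1.403464, cosh=2.157507, sinh=1.911763; start (x,ẋ)=(0.079569, 0.525498) → end (x,ẋ)=(0.375962, 1.209442)
phase 3: p=0.3123, T=0.474, ωT=1.679903, cosh=2.775715, sinh=2.589323; start (x,ẋ)=(0.375962, 1.209442) → end (x,ẋ)=(1.372629, 3.941286)

1 0.2600 0.0796 0.5255
2 0.6560 0.3760 1.2094
3 1.1300 1.3726 3.9413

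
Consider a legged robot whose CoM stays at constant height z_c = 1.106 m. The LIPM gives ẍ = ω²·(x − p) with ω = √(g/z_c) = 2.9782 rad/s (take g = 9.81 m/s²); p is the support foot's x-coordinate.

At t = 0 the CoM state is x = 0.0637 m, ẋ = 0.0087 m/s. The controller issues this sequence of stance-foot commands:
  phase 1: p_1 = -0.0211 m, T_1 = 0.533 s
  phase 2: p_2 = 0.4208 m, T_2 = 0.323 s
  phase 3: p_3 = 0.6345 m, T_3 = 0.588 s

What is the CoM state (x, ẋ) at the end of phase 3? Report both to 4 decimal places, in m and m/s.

phase 1: p=-0.0211, T=0.533, ωT=1.587381, cosh=2.547691, sinh=2.343230; start (x,ẋ)=(0.063700, 0.008700) → end (x,ẋ)=(0.201789, 0.613951)
phase 2: p=0.4208, T=0.323, ωT=0.961959, cosh=1.499480, sinh=1.117337; start (x,ẋ)=(0.201789, 0.613951) → end (x,ẋ)=(0.322735, 0.191816)
phase 3: p=0.6345, T=0.588, ωT=1.751182, cosh=2.967488, sinh=2.793919; start (x,ẋ)=(0.322735, 0.191816) → end (x,ẋ)=(-0.110713, -2.024940)

x = -0.1107, ẋ = -2.0249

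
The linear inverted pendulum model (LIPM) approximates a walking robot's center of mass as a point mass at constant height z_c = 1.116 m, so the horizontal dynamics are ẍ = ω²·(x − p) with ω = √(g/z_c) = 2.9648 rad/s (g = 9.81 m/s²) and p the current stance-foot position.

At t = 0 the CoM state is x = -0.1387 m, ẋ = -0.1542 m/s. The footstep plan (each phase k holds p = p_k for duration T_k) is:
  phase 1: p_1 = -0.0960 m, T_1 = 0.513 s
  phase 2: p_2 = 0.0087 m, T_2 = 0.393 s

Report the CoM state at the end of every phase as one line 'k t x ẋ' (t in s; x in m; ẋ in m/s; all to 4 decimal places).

1 0.5130 -0.3117 -0.6456
2 0.9060 -0.8701 -2.5105

phase 1: p=-0.0960, T=0.513, ωT=1.520942, cosh=2.397521, sinh=2.179015; start (x,ẋ)=(-0.138700, -0.154200) → end (x,ẋ)=(-0.311705, -0.645554)
phase 2: p=0.0087, T=0.393, ωT=1.165166, cosh=1.759164, sinh=1.447293; start (x,ẋ)=(-0.311705, -0.645554) → end (x,ẋ)=(-0.870078, -2.510474)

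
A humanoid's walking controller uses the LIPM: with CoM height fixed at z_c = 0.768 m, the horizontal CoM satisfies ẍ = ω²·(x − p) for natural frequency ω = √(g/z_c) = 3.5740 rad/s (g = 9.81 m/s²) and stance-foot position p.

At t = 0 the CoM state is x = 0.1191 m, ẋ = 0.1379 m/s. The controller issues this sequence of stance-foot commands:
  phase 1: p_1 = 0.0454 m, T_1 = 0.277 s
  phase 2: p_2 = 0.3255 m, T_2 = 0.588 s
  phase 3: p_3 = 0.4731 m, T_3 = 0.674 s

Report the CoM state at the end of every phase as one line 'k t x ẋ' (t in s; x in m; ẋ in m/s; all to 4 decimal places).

1 0.2770 0.2030 0.5167
2 0.8650 0.3995 0.3811
3 1.5390 0.6485 0.6849

phase 1: p=0.0454, T=0.277, ωT=0.989998, cosh=1.531403, sinh=1.159826; start (x,ẋ)=(0.119100, 0.137900) → end (x,ẋ)=(0.203015, 0.516683)
phase 2: p=0.3255, T=0.588, ωT=2.101512, cosh=4.150399, sinh=4.028128; start (x,ẋ)=(0.203015, 0.516683) → end (x,ẋ)=(0.399475, 0.381088)
phase 3: p=0.4731, T=0.674, ωT=2.408876, cosh=5.605685, sinh=5.515769; start (x,ẋ)=(0.399475, 0.381088) → end (x,ẋ)=(0.648516, 0.684862)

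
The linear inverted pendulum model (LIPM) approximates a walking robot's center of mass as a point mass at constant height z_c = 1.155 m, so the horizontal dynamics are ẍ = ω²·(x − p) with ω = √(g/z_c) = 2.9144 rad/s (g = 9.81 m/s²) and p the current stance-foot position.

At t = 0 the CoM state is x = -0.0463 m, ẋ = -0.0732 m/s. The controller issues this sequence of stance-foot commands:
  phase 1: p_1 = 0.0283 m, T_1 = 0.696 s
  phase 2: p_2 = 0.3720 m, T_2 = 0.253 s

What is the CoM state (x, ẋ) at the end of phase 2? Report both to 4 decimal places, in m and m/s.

phase 1: p=0.0283, T=0.696, ωT=2.028422, cosh=3.866813, sinh=3.735270; start (x,ẋ)=(-0.046300, -0.073200) → end (x,ẋ)=(-0.353982, -1.095152)
phase 2: p=0.3720, T=0.253, ωT=0.737343, cosh=1.284379, sinh=0.805996; start (x,ẋ)=(-0.353982, -1.095152) → end (x,ẋ)=(-0.863307, -3.111916)

x = -0.8633, ẋ = -3.1119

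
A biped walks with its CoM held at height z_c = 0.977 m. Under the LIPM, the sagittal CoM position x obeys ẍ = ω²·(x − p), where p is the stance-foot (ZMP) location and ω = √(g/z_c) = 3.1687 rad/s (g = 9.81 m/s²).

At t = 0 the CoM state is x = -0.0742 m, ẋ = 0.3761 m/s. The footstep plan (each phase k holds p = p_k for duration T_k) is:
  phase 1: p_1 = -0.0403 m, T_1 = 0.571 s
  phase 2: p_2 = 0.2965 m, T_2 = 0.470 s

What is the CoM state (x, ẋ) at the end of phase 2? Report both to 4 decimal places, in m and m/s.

phase 1: p=-0.0403, T=0.571, ωT=1.809328, cosh=3.135052, sinh=2.971288; start (x,ẋ)=(-0.074200, 0.376100) → end (x,ẋ)=(0.206090, 0.859921)
phase 2: p=0.2965, T=0.470, ωT=1.489289, cosh=2.329737, sinh=2.104204; start (x,ẋ)=(0.206090, 0.859921) → end (x,ẋ)=(0.656908, 1.400575)

x = 0.6569, ẋ = 1.4006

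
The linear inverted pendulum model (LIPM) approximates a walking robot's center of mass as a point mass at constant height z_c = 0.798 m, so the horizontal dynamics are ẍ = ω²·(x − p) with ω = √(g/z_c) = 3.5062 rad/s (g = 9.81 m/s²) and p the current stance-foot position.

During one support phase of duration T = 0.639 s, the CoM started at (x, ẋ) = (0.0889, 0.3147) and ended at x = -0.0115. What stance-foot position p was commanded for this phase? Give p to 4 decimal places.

p = 0.2268

ωT = 3.5062·0.639 = 2.240462; cosh(ωT) = 4.752040, sinh(ωT) = 4.645630
x(T) = p + (x₀−p)·cosh(ωT) + (ẋ₀/ω)·sinh(ωT) ⇒ p·(1 − cosh) = x(T) − x₀·cosh − (ẋ₀/ω)·sinh
numerator   = -0.0115 − (0.0889)·4.752040 − (0.3147/3.5062)·4.645630 = -0.850926
denominator = 1 − 4.752040 = -3.752040
p = -0.850926 / -3.752040 = 0.2268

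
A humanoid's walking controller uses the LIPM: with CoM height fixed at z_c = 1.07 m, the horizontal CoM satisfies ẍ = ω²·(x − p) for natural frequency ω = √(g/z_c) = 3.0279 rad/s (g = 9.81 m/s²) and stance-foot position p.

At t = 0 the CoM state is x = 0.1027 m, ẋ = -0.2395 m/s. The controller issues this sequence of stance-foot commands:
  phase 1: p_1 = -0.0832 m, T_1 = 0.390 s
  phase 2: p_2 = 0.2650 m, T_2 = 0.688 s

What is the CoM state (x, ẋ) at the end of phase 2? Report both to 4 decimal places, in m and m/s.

x = 0.2471, ẋ = 0.0464

phase 1: p=-0.0832, T=0.390, ωT=1.180881, cosh=1.782125, sinh=1.475117; start (x,ẋ)=(0.102700, -0.239500) → end (x,ẋ)=(0.131419, 0.403505)
phase 2: p=0.2650, T=0.688, ωT=2.083195, cosh=4.077309, sinh=3.952777; start (x,ẋ)=(0.131419, 0.403505) → end (x,ẋ)=(0.247104, 0.046430)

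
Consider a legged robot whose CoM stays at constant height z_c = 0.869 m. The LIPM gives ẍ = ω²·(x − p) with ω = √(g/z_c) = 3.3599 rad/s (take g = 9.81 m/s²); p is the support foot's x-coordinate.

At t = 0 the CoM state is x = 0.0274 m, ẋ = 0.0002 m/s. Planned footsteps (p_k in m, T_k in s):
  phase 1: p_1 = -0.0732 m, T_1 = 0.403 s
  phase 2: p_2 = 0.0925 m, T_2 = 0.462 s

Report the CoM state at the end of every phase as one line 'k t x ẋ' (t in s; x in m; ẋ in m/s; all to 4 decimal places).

1 0.4030 0.1347 0.6113
2 0.8650 0.6070 1.8280

phase 1: p=-0.0732, T=0.403, ωT=1.354040, cosh=2.065618, sinh=1.807422; start (x,ẋ)=(0.027400, 0.000200) → end (x,ẋ)=(0.134709, 0.611333)
phase 2: p=0.0925, T=0.462, ωT=1.552274, cosh=2.466981, sinh=2.255215; start (x,ẋ)=(0.134709, 0.611333) → end (x,ẋ)=(0.606964, 1.827974)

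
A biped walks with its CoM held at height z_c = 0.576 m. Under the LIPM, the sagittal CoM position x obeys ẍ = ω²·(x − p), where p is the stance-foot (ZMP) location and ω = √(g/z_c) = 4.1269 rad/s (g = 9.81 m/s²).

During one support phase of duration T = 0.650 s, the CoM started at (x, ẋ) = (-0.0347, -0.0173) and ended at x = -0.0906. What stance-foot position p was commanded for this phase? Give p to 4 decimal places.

ωT = 4.1269·0.650 = 2.682485; cosh(ωT) = 7.344888, sinh(ωT) = 7.276495
x(T) = p + (x₀−p)·cosh(ωT) + (ẋ₀/ω)·sinh(ωT) ⇒ p·(1 − cosh) = x(T) − x₀·cosh − (ẋ₀/ω)·sinh
numerator   = -0.0906 − (-0.0347)·7.344888 − (-0.0173/4.1269)·7.276495 = 0.194771
denominator = 1 − 7.344888 = -6.344888
p = 0.194771 / -6.344888 = -0.0307

p = -0.0307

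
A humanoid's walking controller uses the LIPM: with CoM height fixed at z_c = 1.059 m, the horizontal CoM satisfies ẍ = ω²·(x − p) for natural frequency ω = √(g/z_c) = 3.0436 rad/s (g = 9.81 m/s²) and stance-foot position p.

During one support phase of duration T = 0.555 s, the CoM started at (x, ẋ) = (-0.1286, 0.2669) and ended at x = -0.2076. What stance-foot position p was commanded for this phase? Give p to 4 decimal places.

ωT = 3.0436·0.555 = 1.689198; cosh(ωT) = 2.799902, sinh(ωT) = 2.615234
x(T) = p + (x₀−p)·cosh(ωT) + (ẋ₀/ω)·sinh(ωT) ⇒ p·(1 − cosh) = x(T) − x₀·cosh − (ẋ₀/ω)·sinh
numerator   = -0.2076 − (-0.1286)·2.799902 − (0.2669/3.0436)·2.615234 = -0.076868
denominator = 1 − 2.799902 = -1.799902
p = -0.076868 / -1.799902 = 0.0427

p = 0.0427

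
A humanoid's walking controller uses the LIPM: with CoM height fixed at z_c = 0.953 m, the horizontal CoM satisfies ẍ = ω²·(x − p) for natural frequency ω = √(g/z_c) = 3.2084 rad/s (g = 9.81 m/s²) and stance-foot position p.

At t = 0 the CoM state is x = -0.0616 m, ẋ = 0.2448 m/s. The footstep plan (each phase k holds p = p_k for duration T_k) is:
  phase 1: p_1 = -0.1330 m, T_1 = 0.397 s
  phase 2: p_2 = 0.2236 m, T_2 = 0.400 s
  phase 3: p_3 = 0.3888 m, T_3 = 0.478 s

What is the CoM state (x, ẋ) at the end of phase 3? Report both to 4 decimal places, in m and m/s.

x = 1.4101, ẋ = 3.4597

phase 1: p=-0.1330, T=0.397, ωT=1.273735, cosh=1.926981, sinh=1.647196; start (x,ẋ)=(-0.061600, 0.244800) → end (x,ẋ)=(0.130267, 0.849064)
phase 2: p=0.2236, T=0.400, ωT=1.283360, cosh=1.942925, sinh=1.665820; start (x,ẋ)=(0.130267, 0.849064) → end (x,ẋ)=(0.483100, 1.150838)
phase 3: p=0.3888, T=0.478, ωT=1.533615, cosh=2.425328, sinh=2.209574; start (x,ẋ)=(0.483100, 1.150838) → end (x,ẋ)=(1.410073, 3.459673)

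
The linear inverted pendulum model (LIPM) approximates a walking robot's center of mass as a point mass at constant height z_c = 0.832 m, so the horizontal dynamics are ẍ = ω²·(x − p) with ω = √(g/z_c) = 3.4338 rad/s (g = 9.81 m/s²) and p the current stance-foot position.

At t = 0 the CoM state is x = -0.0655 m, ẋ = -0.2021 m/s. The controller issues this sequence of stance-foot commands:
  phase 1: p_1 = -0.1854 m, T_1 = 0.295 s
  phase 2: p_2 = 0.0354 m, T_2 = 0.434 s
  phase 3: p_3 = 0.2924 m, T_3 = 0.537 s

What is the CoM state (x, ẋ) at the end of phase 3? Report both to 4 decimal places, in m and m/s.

x = -1.2823, ẋ = -5.2485

phase 1: p=-0.1854, T=0.295, ωT=1.012971, cosh=1.558454, sinh=1.195316; start (x,ẋ)=(-0.065500, -0.202100) → end (x,ẋ)=(-0.068893, 0.177163)
phase 2: p=0.0354, T=0.434, ωT=1.490269, cosh=2.331801, sinh=2.106489; start (x,ẋ)=(-0.068893, 0.177163) → end (x,ẋ)=(-0.099108, -0.341269)
phase 3: p=0.2924, T=0.537, ωT=1.843951, cosh=3.239827, sinh=3.081636; start (x,ẋ)=(-0.099108, -0.341269) → end (x,ẋ)=(-1.282289, -5.248486)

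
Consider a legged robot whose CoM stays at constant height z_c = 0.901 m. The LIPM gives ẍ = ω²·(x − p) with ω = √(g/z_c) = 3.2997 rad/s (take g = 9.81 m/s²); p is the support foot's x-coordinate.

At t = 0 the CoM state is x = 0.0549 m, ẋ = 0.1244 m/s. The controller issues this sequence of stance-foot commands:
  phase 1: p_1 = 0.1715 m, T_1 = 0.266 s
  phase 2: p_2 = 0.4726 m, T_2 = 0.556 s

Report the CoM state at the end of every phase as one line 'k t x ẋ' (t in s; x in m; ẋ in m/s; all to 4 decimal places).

1 0.2660 0.0445 -0.2073
2 0.8220 -1.0937 -4.9760

phase 1: p=0.1715, T=0.266, ωT=0.877720, cosh=1.410570, sinh=0.994840; start (x,ẋ)=(0.054900, 0.124400) → end (x,ẋ)=(0.044533, -0.207285)
phase 2: p=0.4726, T=0.556, ωT=1.834633, cosh=3.211254, sinh=3.051582; start (x,ẋ)=(0.044533, -0.207285) → end (x,ẋ)=(-1.093729, -4.975978)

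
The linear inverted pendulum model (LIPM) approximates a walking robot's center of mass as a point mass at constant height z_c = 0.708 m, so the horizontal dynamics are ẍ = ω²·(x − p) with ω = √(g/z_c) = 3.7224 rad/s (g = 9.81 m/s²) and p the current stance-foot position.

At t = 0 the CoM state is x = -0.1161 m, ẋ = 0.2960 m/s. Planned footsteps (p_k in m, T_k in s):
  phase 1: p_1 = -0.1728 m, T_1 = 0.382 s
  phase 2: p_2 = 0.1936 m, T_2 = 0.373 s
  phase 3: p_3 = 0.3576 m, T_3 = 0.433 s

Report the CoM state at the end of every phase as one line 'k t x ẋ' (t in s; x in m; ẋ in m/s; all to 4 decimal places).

phase 1: p=-0.1728, T=0.382, ωT=1.421957, cosh=2.193233, sinh=1.951991; start (x,ẋ)=(-0.116100, 0.296000) → end (x,ẋ)=(0.106776, 1.061184)
phase 2: p=0.1936, T=0.373, ωT=1.388455, cosh=2.129057, sinh=1.879596; start (x,ẋ)=(0.106776, 1.061184) → end (x,ẋ)=(0.544583, 1.651847)
phase 3: p=0.3576, T=0.433, ωT=1.611799, cosh=2.605674, sinh=2.406146; start (x,ẋ)=(0.544583, 1.651847) → end (x,ẋ)=(1.912565, 5.978915)

1 0.3820 0.1068 1.0612
2 0.7550 0.5446 1.6518
3 1.1880 1.9126 5.9789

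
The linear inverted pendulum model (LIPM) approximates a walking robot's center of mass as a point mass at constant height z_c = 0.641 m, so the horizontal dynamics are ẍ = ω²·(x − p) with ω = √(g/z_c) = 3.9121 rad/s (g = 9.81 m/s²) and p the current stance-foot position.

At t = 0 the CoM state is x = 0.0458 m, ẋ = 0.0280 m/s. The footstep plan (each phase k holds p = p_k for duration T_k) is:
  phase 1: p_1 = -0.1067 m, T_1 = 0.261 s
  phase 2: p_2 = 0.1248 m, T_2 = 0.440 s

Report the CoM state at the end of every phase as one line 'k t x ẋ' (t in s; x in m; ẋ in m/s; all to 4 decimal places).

1 0.2610 0.1411 0.7646
2 0.7010 0.7008 2.3786

phase 1: p=-0.1067, T=0.261, ωT=1.021058, cosh=1.568172, sinh=1.207959; start (x,ẋ)=(0.045800, 0.028000) → end (x,ẋ)=(0.141092, 0.764571)
phase 2: p=0.1248, T=0.440, ωT=1.721324, cosh=2.885378, sinh=2.706549; start (x,ẋ)=(0.141092, 0.764571) → end (x,ẋ)=(0.700770, 2.378581)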